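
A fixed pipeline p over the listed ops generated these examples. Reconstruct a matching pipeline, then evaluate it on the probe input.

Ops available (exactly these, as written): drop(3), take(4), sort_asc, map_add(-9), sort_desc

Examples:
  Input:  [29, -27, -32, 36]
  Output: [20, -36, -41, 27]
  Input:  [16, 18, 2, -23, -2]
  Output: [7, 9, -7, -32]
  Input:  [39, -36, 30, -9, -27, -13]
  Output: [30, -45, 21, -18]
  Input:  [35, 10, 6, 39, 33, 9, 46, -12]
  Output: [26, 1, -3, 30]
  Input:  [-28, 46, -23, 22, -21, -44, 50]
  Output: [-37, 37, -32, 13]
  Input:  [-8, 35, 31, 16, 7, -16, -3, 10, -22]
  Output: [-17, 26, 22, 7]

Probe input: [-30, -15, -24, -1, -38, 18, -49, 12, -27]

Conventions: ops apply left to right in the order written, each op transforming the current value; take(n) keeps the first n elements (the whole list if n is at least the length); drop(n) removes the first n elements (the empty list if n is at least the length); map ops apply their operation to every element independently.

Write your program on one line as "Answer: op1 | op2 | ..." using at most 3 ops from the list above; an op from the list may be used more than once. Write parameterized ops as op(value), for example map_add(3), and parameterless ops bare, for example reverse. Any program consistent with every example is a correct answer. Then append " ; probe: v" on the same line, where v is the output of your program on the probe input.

take(4) | map_add(-9) ; probe: [-39, -24, -33, -10]

Check, running the answer program on each example:
  [29, -27, -32, 36] -> [29, -27, -32, 36] -> [20, -36, -41, 27]
  [16, 18, 2, -23, -2] -> [16, 18, 2, -23] -> [7, 9, -7, -32]
  [39, -36, 30, -9, -27, -13] -> [39, -36, 30, -9] -> [30, -45, 21, -18]
  [35, 10, 6, 39, 33, 9, 46, -12] -> [35, 10, 6, 39] -> [26, 1, -3, 30]
  [-28, 46, -23, 22, -21, -44, 50] -> [-28, 46, -23, 22] -> [-37, 37, -32, 13]
  [-8, 35, 31, 16, 7, -16, -3, 10, -22] -> [-8, 35, 31, 16] -> [-17, 26, 22, 7]
  probe: [-30, -15, -24, -1, -38, 18, -49, 12, -27] -> [-30, -15, -24, -1] -> [-39, -24, -33, -10]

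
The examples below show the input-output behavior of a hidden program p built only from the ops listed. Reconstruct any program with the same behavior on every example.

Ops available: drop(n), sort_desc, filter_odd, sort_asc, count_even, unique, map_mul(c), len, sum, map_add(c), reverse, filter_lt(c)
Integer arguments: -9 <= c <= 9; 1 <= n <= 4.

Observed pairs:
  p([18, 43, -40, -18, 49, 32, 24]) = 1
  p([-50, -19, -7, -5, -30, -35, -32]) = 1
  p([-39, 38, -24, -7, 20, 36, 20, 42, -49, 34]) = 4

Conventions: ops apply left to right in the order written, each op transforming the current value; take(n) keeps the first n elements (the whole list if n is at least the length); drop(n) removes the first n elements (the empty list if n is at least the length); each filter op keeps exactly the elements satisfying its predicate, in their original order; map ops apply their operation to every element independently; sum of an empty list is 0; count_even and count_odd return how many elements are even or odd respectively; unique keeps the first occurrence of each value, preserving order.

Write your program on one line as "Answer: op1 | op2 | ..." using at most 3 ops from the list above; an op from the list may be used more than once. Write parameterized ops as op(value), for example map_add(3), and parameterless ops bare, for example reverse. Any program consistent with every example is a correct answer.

drop(4) | drop(2) | len

Check, running the answer program on each example:
  [18, 43, -40, -18, 49, 32, 24] -> [49, 32, 24] -> [24] -> 1
  [-50, -19, -7, -5, -30, -35, -32] -> [-30, -35, -32] -> [-32] -> 1
  [-39, 38, -24, -7, 20, 36, 20, 42, -49, 34] -> [20, 36, 20, 42, -49, 34] -> [20, 42, -49, 34] -> 4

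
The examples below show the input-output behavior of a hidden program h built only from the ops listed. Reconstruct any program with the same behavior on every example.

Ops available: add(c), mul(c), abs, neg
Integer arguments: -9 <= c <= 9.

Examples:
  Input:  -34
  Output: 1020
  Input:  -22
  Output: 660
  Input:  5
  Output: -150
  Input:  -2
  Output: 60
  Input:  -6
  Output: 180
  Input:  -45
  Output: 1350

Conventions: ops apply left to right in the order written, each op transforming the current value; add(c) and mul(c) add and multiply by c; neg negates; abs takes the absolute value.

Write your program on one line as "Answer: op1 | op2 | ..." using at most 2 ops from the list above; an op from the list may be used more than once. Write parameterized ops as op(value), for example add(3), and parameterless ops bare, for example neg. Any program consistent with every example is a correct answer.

mul(-6) | mul(5)

Check, running the answer program on each example:
  -34 -> 204 -> 1020
  -22 -> 132 -> 660
  5 -> -30 -> -150
  -2 -> 12 -> 60
  -6 -> 36 -> 180
  -45 -> 270 -> 1350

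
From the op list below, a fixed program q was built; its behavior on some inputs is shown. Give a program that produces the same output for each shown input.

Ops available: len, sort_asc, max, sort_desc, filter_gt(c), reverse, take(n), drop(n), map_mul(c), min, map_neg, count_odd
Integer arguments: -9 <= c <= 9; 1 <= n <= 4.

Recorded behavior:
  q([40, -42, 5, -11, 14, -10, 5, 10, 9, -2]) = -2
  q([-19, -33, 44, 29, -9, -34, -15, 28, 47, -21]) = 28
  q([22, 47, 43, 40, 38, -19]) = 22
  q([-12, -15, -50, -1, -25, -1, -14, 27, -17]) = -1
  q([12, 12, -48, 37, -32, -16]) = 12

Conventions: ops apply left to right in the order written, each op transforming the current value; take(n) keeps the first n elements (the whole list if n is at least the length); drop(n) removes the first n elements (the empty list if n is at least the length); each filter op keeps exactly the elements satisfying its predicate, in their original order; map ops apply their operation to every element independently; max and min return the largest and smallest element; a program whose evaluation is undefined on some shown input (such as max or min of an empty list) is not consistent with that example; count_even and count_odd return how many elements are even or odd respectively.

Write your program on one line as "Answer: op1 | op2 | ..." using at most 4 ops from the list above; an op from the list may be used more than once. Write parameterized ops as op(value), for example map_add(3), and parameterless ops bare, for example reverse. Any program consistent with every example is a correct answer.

reverse | filter_gt(-7) | reverse | min

Check, running the answer program on each example:
  [40, -42, 5, -11, 14, -10, 5, 10, 9, -2] -> [-2, 9, 10, 5, -10, 14, -11, 5, -42, 40] -> [-2, 9, 10, 5, 14, 5, 40] -> [40, 5, 14, 5, 10, 9, -2] -> -2
  [-19, -33, 44, 29, -9, -34, -15, 28, 47, -21] -> [-21, 47, 28, -15, -34, -9, 29, 44, -33, -19] -> [47, 28, 29, 44] -> [44, 29, 28, 47] -> 28
  [22, 47, 43, 40, 38, -19] -> [-19, 38, 40, 43, 47, 22] -> [38, 40, 43, 47, 22] -> [22, 47, 43, 40, 38] -> 22
  [-12, -15, -50, -1, -25, -1, -14, 27, -17] -> [-17, 27, -14, -1, -25, -1, -50, -15, -12] -> [27, -1, -1] -> [-1, -1, 27] -> -1
  [12, 12, -48, 37, -32, -16] -> [-16, -32, 37, -48, 12, 12] -> [37, 12, 12] -> [12, 12, 37] -> 12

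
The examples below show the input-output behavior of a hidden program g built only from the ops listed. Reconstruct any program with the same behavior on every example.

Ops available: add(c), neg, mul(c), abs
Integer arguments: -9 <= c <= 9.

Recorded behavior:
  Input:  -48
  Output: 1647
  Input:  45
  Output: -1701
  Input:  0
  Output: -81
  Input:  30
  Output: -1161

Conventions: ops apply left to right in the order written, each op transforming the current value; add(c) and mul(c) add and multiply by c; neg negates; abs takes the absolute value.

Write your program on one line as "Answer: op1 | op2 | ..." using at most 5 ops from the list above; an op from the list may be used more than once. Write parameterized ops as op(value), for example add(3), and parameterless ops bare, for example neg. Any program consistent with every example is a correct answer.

mul(-4) | add(-9) | mul(-9) | neg

Check, running the answer program on each example:
  -48 -> 192 -> 183 -> -1647 -> 1647
  45 -> -180 -> -189 -> 1701 -> -1701
  0 -> 0 -> -9 -> 81 -> -81
  30 -> -120 -> -129 -> 1161 -> -1161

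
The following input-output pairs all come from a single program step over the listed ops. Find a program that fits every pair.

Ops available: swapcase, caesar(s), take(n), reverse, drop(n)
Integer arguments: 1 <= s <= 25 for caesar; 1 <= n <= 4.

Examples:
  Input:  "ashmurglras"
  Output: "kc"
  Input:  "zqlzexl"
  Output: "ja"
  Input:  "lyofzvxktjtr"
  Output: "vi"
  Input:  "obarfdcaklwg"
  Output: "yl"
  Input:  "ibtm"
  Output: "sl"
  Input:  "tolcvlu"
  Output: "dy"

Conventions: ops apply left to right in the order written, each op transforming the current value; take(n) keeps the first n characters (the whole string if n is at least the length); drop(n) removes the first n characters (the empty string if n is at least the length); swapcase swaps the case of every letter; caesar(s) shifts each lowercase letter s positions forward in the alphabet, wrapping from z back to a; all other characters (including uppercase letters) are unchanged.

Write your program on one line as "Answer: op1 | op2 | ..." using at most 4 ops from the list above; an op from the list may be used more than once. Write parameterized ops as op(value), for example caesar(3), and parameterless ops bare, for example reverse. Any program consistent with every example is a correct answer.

caesar(21) | caesar(9) | caesar(6) | take(2)

Check, running the answer program on each example:
  "ashmurglras" -> "vnchpmbgmvn" -> "ewlqyvkpvew" -> "kcrwebqvbkc" -> "kc"
  "zqlzexl" -> "ulguzsg" -> "dupdibp" -> "javjohv" -> "ja"
  "lyofzvxktjtr" -> "gtjauqsfoeom" -> "pcsjdzboxnxv" -> "viypjfhudtdb" -> "vi"
  "obarfdcaklwg" -> "jwvmayxvfgrb" -> "sfevjhgeopak" -> "ylkbpnmkuvgq" -> "yl"
  "ibtm" -> "dwoh" -> "mfxq" -> "sldw" -> "sl"
  "tolcvlu" -> "ojgxqgp" -> "xspgzpy" -> "dyvmfve" -> "dy"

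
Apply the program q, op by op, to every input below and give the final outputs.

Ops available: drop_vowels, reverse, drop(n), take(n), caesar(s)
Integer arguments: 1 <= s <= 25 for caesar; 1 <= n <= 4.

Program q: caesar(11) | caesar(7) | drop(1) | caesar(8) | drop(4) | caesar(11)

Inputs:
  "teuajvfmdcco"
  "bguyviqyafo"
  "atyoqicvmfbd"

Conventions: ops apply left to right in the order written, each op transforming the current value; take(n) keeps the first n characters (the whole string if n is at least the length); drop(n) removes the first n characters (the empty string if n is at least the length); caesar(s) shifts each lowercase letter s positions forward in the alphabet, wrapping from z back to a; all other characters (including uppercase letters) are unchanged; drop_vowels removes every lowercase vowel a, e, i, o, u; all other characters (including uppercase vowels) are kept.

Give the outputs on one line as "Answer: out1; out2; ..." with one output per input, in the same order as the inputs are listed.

Execution, op by op:
  "teuajvfmdcco" -> "epflugqxonnz" -> "lwmsbnxevuug" -> "wmsbnxevuug" -> "euajvfmdcco" -> "vfmdcco" -> "gqxonnz"
  "bguyviqyafo" -> "mrfjgtbjlqz" -> "tymqnaiqsxg" -> "ymqnaiqsxg" -> "guyviqyafo" -> "iqyafo" -> "tbjlqz"
  "atyoqicvmfbd" -> "lejzbtngxqmo" -> "slqgiaunextv" -> "lqgiaunextv" -> "tyoqicvmfbd" -> "icvmfbd" -> "tngxqmo"

"gqxonnz"; "tbjlqz"; "tngxqmo"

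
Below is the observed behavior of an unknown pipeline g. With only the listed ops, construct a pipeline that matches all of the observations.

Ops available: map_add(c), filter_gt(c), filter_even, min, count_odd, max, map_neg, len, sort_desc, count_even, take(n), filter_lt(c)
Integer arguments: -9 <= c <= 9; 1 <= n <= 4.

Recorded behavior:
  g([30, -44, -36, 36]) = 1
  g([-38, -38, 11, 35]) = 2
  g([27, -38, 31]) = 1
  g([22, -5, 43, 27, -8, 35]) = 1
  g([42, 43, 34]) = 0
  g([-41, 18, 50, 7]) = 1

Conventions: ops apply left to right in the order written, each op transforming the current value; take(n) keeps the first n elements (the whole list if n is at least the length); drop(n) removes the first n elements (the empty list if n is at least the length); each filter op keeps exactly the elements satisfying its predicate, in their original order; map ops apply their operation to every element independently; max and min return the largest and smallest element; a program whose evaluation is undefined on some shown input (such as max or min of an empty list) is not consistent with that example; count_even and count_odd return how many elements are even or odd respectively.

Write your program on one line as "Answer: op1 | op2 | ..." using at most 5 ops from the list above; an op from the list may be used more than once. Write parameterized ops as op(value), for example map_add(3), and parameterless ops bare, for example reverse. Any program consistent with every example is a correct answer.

take(2) | map_neg | filter_gt(-8) | map_neg | len

Check, running the answer program on each example:
  [30, -44, -36, 36] -> [30, -44] -> [-30, 44] -> [44] -> [-44] -> 1
  [-38, -38, 11, 35] -> [-38, -38] -> [38, 38] -> [38, 38] -> [-38, -38] -> 2
  [27, -38, 31] -> [27, -38] -> [-27, 38] -> [38] -> [-38] -> 1
  [22, -5, 43, 27, -8, 35] -> [22, -5] -> [-22, 5] -> [5] -> [-5] -> 1
  [42, 43, 34] -> [42, 43] -> [-42, -43] -> [] -> [] -> 0
  [-41, 18, 50, 7] -> [-41, 18] -> [41, -18] -> [41] -> [-41] -> 1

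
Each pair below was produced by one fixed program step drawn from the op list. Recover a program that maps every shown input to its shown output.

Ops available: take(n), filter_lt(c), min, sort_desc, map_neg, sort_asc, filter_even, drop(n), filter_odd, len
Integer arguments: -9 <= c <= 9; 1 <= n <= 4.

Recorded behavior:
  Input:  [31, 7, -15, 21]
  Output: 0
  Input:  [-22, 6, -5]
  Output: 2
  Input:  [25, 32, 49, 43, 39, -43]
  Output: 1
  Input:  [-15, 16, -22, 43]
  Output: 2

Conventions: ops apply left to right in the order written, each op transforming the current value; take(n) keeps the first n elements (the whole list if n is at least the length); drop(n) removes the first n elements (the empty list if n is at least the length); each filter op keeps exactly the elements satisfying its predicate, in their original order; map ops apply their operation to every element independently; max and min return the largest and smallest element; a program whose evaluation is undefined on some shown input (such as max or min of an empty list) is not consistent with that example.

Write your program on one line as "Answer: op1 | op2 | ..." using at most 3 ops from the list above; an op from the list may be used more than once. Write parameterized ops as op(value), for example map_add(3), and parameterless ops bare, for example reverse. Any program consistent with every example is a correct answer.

take(4) | filter_even | len

Check, running the answer program on each example:
  [31, 7, -15, 21] -> [31, 7, -15, 21] -> [] -> 0
  [-22, 6, -5] -> [-22, 6, -5] -> [-22, 6] -> 2
  [25, 32, 49, 43, 39, -43] -> [25, 32, 49, 43] -> [32] -> 1
  [-15, 16, -22, 43] -> [-15, 16, -22, 43] -> [16, -22] -> 2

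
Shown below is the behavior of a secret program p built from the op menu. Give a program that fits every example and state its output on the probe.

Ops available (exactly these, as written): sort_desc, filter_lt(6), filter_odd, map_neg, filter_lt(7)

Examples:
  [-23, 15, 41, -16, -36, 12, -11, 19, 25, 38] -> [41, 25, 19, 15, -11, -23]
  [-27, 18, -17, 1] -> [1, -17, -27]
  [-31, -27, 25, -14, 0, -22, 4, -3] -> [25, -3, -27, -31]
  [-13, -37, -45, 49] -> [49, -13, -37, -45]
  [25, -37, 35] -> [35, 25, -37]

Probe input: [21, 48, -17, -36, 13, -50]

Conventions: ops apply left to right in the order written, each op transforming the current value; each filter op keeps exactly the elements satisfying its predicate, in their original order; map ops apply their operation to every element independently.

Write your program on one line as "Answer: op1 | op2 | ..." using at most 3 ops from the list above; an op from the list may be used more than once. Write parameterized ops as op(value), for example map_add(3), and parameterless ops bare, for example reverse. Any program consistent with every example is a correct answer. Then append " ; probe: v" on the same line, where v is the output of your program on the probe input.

filter_odd | sort_desc ; probe: [21, 13, -17]

Check, running the answer program on each example:
  [-23, 15, 41, -16, -36, 12, -11, 19, 25, 38] -> [-23, 15, 41, -11, 19, 25] -> [41, 25, 19, 15, -11, -23]
  [-27, 18, -17, 1] -> [-27, -17, 1] -> [1, -17, -27]
  [-31, -27, 25, -14, 0, -22, 4, -3] -> [-31, -27, 25, -3] -> [25, -3, -27, -31]
  [-13, -37, -45, 49] -> [-13, -37, -45, 49] -> [49, -13, -37, -45]
  [25, -37, 35] -> [25, -37, 35] -> [35, 25, -37]
  probe: [21, 48, -17, -36, 13, -50] -> [21, -17, 13] -> [21, 13, -17]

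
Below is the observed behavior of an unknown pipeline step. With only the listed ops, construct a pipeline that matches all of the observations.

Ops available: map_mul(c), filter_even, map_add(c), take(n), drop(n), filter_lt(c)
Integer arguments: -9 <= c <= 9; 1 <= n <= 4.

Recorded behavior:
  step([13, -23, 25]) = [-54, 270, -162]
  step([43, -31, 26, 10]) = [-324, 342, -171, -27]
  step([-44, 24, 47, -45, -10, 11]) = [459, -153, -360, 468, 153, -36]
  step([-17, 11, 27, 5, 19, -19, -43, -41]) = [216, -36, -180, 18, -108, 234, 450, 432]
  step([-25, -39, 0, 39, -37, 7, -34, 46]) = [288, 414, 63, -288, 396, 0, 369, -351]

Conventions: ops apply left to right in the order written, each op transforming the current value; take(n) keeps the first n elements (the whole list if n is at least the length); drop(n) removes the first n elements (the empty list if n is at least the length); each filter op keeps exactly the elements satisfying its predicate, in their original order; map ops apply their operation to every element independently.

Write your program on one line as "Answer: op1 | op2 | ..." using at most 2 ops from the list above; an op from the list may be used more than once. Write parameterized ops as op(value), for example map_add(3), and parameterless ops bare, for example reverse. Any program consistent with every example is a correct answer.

map_add(-7) | map_mul(-9)

Check, running the answer program on each example:
  [13, -23, 25] -> [6, -30, 18] -> [-54, 270, -162]
  [43, -31, 26, 10] -> [36, -38, 19, 3] -> [-324, 342, -171, -27]
  [-44, 24, 47, -45, -10, 11] -> [-51, 17, 40, -52, -17, 4] -> [459, -153, -360, 468, 153, -36]
  [-17, 11, 27, 5, 19, -19, -43, -41] -> [-24, 4, 20, -2, 12, -26, -50, -48] -> [216, -36, -180, 18, -108, 234, 450, 432]
  [-25, -39, 0, 39, -37, 7, -34, 46] -> [-32, -46, -7, 32, -44, 0, -41, 39] -> [288, 414, 63, -288, 396, 0, 369, -351]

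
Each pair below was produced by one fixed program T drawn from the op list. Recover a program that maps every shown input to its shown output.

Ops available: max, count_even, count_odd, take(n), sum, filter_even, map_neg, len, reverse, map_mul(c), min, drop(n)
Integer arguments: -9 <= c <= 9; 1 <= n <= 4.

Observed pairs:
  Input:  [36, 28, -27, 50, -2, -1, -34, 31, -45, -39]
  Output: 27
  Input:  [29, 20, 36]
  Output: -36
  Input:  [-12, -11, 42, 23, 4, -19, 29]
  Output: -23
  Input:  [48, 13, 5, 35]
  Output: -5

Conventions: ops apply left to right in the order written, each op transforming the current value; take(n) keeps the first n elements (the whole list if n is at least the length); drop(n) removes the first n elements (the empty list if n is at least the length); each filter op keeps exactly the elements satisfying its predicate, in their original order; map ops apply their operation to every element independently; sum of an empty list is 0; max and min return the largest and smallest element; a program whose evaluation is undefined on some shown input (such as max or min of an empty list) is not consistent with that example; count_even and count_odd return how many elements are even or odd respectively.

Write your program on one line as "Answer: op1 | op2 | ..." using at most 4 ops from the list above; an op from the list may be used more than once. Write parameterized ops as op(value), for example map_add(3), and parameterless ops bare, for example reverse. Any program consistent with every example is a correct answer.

map_neg | drop(2) | take(2) | max

Check, running the answer program on each example:
  [36, 28, -27, 50, -2, -1, -34, 31, -45, -39] -> [-36, -28, 27, -50, 2, 1, 34, -31, 45, 39] -> [27, -50, 2, 1, 34, -31, 45, 39] -> [27, -50] -> 27
  [29, 20, 36] -> [-29, -20, -36] -> [-36] -> [-36] -> -36
  [-12, -11, 42, 23, 4, -19, 29] -> [12, 11, -42, -23, -4, 19, -29] -> [-42, -23, -4, 19, -29] -> [-42, -23] -> -23
  [48, 13, 5, 35] -> [-48, -13, -5, -35] -> [-5, -35] -> [-5, -35] -> -5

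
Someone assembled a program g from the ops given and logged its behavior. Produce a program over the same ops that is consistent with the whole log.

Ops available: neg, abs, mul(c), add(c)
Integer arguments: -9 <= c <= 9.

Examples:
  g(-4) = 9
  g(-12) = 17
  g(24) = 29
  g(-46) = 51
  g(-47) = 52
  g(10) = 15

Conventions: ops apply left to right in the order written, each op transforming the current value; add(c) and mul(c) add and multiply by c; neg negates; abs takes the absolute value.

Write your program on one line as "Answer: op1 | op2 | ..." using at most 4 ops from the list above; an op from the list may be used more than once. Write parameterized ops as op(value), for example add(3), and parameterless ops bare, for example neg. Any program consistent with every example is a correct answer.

abs | add(1) | add(4)

Check, running the answer program on each example:
  -4 -> 4 -> 5 -> 9
  -12 -> 12 -> 13 -> 17
  24 -> 24 -> 25 -> 29
  -46 -> 46 -> 47 -> 51
  -47 -> 47 -> 48 -> 52
  10 -> 10 -> 11 -> 15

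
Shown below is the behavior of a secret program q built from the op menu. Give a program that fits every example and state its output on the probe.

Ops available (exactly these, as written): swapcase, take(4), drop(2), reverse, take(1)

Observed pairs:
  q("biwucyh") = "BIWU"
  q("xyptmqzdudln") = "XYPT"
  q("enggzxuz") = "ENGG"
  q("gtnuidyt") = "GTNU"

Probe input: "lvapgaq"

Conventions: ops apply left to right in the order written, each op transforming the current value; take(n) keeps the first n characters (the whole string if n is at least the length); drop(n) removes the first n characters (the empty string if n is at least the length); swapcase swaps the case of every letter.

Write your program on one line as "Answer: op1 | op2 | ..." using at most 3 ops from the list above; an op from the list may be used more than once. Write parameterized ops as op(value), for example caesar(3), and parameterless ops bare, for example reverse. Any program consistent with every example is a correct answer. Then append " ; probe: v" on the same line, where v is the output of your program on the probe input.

swapcase | take(4) ; probe: "LVAP"

Check, running the answer program on each example:
  "biwucyh" -> "BIWUCYH" -> "BIWU"
  "xyptmqzdudln" -> "XYPTMQZDUDLN" -> "XYPT"
  "enggzxuz" -> "ENGGZXUZ" -> "ENGG"
  "gtnuidyt" -> "GTNUIDYT" -> "GTNU"
  probe: "lvapgaq" -> "LVAPGAQ" -> "LVAP"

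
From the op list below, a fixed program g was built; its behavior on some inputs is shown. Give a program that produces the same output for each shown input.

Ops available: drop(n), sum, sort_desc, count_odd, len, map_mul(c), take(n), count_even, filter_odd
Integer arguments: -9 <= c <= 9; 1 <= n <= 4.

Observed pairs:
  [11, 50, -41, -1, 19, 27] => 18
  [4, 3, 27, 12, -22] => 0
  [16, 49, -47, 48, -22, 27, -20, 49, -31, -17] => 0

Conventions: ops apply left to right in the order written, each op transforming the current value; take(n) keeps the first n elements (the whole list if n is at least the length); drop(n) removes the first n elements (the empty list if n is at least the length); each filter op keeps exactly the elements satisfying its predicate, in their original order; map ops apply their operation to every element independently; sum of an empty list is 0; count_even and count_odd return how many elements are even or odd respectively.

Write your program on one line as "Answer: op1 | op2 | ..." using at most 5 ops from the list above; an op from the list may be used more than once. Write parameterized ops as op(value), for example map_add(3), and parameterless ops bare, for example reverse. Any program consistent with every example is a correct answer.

drop(3) | take(3) | take(2) | filter_odd | sum

Check, running the answer program on each example:
  [11, 50, -41, -1, 19, 27] -> [-1, 19, 27] -> [-1, 19, 27] -> [-1, 19] -> [-1, 19] -> 18
  [4, 3, 27, 12, -22] -> [12, -22] -> [12, -22] -> [12, -22] -> [] -> 0
  [16, 49, -47, 48, -22, 27, -20, 49, -31, -17] -> [48, -22, 27, -20, 49, -31, -17] -> [48, -22, 27] -> [48, -22] -> [] -> 0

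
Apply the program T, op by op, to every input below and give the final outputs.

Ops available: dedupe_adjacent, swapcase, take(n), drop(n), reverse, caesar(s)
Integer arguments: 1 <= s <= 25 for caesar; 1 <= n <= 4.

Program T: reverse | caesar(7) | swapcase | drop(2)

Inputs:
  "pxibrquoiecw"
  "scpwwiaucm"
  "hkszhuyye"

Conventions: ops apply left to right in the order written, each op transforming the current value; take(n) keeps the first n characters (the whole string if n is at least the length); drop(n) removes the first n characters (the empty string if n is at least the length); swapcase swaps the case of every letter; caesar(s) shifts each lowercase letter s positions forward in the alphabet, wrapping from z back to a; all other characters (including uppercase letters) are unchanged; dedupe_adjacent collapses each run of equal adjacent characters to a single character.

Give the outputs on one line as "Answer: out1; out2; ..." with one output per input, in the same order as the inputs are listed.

"LPVBXYIPEW"; "BHPDDWJZ"; "FBOGZRO"

Execution, op by op:
  "pxibrquoiecw" -> "wceiouqrbixp" -> "djlpvbxyipew" -> "DJLPVBXYIPEW" -> "LPVBXYIPEW"
  "scpwwiaucm" -> "mcuaiwwpcs" -> "tjbhpddwjz" -> "TJBHPDDWJZ" -> "BHPDDWJZ"
  "hkszhuyye" -> "eyyuhzskh" -> "lffbogzro" -> "LFFBOGZRO" -> "FBOGZRO"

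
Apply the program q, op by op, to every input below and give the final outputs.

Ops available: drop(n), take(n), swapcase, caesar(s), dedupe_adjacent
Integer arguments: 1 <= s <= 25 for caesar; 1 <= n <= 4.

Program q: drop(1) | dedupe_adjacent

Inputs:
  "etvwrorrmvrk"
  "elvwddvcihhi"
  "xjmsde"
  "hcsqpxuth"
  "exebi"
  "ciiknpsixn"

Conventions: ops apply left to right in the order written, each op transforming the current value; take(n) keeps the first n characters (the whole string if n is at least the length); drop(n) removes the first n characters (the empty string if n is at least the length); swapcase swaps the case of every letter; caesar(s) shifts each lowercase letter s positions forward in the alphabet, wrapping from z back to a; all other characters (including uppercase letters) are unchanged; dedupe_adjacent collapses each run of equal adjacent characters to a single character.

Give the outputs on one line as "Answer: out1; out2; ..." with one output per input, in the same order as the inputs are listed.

Execution, op by op:
  "etvwrorrmvrk" -> "tvwrorrmvrk" -> "tvwrormvrk"
  "elvwddvcihhi" -> "lvwddvcihhi" -> "lvwdvcihi"
  "xjmsde" -> "jmsde" -> "jmsde"
  "hcsqpxuth" -> "csqpxuth" -> "csqpxuth"
  "exebi" -> "xebi" -> "xebi"
  "ciiknpsixn" -> "iiknpsixn" -> "iknpsixn"

"tvwrormvrk"; "lvwdvcihi"; "jmsde"; "csqpxuth"; "xebi"; "iknpsixn"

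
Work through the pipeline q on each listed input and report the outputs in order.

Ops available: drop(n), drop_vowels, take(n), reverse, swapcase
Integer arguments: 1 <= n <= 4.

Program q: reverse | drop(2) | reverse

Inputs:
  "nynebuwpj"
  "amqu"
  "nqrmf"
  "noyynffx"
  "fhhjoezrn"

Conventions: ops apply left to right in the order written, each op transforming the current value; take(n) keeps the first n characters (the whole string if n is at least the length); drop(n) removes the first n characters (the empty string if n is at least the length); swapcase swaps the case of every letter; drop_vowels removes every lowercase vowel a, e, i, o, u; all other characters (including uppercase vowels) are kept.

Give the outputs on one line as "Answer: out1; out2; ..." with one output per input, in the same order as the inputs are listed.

Execution, op by op:
  "nynebuwpj" -> "jpwubenyn" -> "wubenyn" -> "nynebuw"
  "amqu" -> "uqma" -> "ma" -> "am"
  "nqrmf" -> "fmrqn" -> "rqn" -> "nqr"
  "noyynffx" -> "xffnyyon" -> "fnyyon" -> "noyynf"
  "fhhjoezrn" -> "nrzeojhhf" -> "zeojhhf" -> "fhhjoez"

"nynebuw"; "am"; "nqr"; "noyynf"; "fhhjoez"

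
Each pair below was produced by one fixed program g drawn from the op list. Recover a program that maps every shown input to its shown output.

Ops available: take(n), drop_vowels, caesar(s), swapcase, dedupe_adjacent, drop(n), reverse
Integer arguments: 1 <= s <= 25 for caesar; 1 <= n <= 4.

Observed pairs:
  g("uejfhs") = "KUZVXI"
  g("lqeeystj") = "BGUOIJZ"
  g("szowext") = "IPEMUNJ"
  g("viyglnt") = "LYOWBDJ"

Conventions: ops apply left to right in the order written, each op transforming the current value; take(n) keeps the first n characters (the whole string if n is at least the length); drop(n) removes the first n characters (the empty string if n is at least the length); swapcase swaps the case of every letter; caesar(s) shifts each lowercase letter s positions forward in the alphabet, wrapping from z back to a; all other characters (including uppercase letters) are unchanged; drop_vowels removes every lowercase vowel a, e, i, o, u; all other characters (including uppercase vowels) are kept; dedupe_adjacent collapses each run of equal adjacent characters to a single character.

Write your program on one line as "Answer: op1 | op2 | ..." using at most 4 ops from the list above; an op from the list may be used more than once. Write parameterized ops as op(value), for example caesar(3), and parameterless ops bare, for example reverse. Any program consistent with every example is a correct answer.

caesar(1) | caesar(15) | dedupe_adjacent | swapcase

Check, running the answer program on each example:
  "uejfhs" -> "vfkgit" -> "kuzvxi" -> "kuzvxi" -> "KUZVXI"
  "lqeeystj" -> "mrffztuk" -> "bguuoijz" -> "bguoijz" -> "BGUOIJZ"
  "szowext" -> "tapxfyu" -> "ipemunj" -> "ipemunj" -> "IPEMUNJ"
  "viyglnt" -> "wjzhmou" -> "lyowbdj" -> "lyowbdj" -> "LYOWBDJ"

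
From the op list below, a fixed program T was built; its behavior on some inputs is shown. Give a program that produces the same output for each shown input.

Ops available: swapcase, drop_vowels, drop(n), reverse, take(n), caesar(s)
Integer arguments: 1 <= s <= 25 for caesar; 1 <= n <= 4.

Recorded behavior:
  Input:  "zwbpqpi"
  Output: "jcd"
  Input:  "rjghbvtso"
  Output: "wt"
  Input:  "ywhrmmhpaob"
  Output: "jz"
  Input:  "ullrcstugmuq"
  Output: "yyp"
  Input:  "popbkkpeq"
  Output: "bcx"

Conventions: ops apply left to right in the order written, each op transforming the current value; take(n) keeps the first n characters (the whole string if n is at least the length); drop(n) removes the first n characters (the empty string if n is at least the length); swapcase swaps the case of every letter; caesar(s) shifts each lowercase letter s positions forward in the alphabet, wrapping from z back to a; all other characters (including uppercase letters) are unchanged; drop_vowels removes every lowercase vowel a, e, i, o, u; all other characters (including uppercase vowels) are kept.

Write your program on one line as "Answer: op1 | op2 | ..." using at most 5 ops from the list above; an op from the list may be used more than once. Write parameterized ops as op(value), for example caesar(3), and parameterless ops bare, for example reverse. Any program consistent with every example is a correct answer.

drop(1) | caesar(13) | take(4) | drop_vowels

Check, running the answer program on each example:
  "zwbpqpi" -> "wbpqpi" -> "jocdcv" -> "jocd" -> "jcd"
  "rjghbvtso" -> "jghbvtso" -> "wtuoigfb" -> "wtuo" -> "wt"
  "ywhrmmhpaob" -> "whrmmhpaob" -> "juezzucnbo" -> "juez" -> "jz"
  "ullrcstugmuq" -> "llrcstugmuq" -> "yyepfghtzhd" -> "yyep" -> "yyp"
  "popbkkpeq" -> "opbkkpeq" -> "bcoxxcrd" -> "bcox" -> "bcx"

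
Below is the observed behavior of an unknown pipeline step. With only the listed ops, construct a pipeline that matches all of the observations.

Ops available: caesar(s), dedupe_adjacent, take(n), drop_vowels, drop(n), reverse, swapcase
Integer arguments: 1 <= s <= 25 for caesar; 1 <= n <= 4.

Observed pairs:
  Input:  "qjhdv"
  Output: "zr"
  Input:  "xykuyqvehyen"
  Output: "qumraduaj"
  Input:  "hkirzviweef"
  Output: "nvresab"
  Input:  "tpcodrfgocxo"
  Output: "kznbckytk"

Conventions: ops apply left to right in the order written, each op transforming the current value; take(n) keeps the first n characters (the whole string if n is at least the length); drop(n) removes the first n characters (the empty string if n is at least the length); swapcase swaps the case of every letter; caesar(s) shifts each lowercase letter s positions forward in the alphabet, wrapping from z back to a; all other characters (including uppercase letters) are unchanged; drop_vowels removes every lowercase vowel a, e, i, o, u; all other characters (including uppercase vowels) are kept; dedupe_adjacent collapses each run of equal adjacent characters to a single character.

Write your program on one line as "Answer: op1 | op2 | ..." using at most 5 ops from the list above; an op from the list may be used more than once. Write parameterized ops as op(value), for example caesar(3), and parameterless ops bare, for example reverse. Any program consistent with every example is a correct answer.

dedupe_adjacent | caesar(22) | drop(1) | drop(2)

Check, running the answer program on each example:
  "qjhdv" -> "qjhdv" -> "mfdzr" -> "fdzr" -> "zr"
  "xykuyqvehyen" -> "xykuyqvehyen" -> "tugqumraduaj" -> "ugqumraduaj" -> "qumraduaj"
  "hkirzviweef" -> "hkirzviwef" -> "dgenvresab" -> "genvresab" -> "nvresab"
  "tpcodrfgocxo" -> "tpcodrfgocxo" -> "plykznbckytk" -> "lykznbckytk" -> "kznbckytk"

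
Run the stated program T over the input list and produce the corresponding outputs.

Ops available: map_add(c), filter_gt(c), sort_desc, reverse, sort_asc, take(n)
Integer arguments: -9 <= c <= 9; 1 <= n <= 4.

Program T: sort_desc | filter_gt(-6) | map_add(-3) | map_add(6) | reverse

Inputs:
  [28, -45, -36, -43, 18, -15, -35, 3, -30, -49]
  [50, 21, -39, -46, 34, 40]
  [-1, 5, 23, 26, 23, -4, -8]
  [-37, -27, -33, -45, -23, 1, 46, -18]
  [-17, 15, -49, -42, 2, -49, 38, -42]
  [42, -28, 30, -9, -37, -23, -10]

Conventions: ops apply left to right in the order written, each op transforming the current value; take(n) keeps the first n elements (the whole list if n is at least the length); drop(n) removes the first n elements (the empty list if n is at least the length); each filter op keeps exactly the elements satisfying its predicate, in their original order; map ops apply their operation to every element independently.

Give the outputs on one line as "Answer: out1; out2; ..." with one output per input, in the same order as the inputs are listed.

Execution, op by op:
  [28, -45, -36, -43, 18, -15, -35, 3, -30, -49] -> [28, 18, 3, -15, -30, -35, -36, -43, -45, -49] -> [28, 18, 3] -> [25, 15, 0] -> [31, 21, 6] -> [6, 21, 31]
  [50, 21, -39, -46, 34, 40] -> [50, 40, 34, 21, -39, -46] -> [50, 40, 34, 21] -> [47, 37, 31, 18] -> [53, 43, 37, 24] -> [24, 37, 43, 53]
  [-1, 5, 23, 26, 23, -4, -8] -> [26, 23, 23, 5, -1, -4, -8] -> [26, 23, 23, 5, -1, -4] -> [23, 20, 20, 2, -4, -7] -> [29, 26, 26, 8, 2, -1] -> [-1, 2, 8, 26, 26, 29]
  [-37, -27, -33, -45, -23, 1, 46, -18] -> [46, 1, -18, -23, -27, -33, -37, -45] -> [46, 1] -> [43, -2] -> [49, 4] -> [4, 49]
  [-17, 15, -49, -42, 2, -49, 38, -42] -> [38, 15, 2, -17, -42, -42, -49, -49] -> [38, 15, 2] -> [35, 12, -1] -> [41, 18, 5] -> [5, 18, 41]
  [42, -28, 30, -9, -37, -23, -10] -> [42, 30, -9, -10, -23, -28, -37] -> [42, 30] -> [39, 27] -> [45, 33] -> [33, 45]

[6, 21, 31]; [24, 37, 43, 53]; [-1, 2, 8, 26, 26, 29]; [4, 49]; [5, 18, 41]; [33, 45]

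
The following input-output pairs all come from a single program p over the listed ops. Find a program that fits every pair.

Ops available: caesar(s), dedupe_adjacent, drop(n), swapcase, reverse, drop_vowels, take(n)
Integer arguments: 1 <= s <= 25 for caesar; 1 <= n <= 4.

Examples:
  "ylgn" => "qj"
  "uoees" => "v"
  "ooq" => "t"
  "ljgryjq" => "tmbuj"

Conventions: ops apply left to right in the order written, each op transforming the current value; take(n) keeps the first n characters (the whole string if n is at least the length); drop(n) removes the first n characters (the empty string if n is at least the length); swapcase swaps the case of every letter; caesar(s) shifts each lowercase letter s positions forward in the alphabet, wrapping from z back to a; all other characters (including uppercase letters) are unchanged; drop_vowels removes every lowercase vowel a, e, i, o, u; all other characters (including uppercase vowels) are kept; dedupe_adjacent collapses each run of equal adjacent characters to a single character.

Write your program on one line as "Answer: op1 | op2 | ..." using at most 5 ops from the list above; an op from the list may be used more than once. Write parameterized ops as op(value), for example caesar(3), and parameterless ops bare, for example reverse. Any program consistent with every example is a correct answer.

drop(2) | dedupe_adjacent | drop_vowels | caesar(3) | reverse

Check, running the answer program on each example:
  "ylgn" -> "gn" -> "gn" -> "gn" -> "jq" -> "qj"
  "uoees" -> "ees" -> "es" -> "s" -> "v" -> "v"
  "ooq" -> "q" -> "q" -> "q" -> "t" -> "t"
  "ljgryjq" -> "gryjq" -> "gryjq" -> "gryjq" -> "jubmt" -> "tmbuj"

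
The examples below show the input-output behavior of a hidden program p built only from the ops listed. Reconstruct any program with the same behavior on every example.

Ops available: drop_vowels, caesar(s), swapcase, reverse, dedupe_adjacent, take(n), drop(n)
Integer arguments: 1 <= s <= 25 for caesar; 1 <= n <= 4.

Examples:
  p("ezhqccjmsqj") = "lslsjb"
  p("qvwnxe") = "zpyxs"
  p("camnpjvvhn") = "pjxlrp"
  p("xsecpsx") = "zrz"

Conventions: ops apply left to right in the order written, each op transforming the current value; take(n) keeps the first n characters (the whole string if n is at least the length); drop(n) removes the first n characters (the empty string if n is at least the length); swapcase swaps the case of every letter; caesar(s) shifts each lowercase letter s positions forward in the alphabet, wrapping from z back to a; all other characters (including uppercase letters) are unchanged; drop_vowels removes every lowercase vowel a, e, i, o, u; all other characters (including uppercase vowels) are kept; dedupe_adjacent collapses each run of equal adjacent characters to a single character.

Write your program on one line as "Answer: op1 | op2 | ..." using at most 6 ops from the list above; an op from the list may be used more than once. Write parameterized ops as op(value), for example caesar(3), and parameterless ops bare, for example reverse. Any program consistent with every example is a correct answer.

dedupe_adjacent | drop_vowels | caesar(2) | reverse | drop_vowels

Check, running the answer program on each example:
  "ezhqccjmsqj" -> "ezhqcjmsqj" -> "zhqcjmsqj" -> "bjselousl" -> "lsuolesjb" -> "lslsjb"
  "qvwnxe" -> "qvwnxe" -> "qvwnx" -> "sxypz" -> "zpyxs" -> "zpyxs"
  "camnpjvvhn" -> "camnpjvhn" -> "cmnpjvhn" -> "eoprlxjp" -> "pjxlrpoe" -> "pjxlrp"
  "xsecpsx" -> "xsecpsx" -> "xscpsx" -> "zueruz" -> "zureuz" -> "zrz"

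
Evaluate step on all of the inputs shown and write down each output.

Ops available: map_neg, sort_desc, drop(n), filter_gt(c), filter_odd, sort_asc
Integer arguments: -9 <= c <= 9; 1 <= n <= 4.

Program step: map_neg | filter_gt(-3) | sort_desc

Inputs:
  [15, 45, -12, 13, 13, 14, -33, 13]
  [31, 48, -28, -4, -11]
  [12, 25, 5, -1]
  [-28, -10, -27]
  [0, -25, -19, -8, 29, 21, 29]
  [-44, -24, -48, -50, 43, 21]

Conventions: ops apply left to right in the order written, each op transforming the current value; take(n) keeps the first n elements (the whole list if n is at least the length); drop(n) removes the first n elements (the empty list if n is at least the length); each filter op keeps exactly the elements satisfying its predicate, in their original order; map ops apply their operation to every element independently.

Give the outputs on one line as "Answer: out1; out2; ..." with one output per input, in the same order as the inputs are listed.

[33, 12]; [28, 11, 4]; [1]; [28, 27, 10]; [25, 19, 8, 0]; [50, 48, 44, 24]

Execution, op by op:
  [15, 45, -12, 13, 13, 14, -33, 13] -> [-15, -45, 12, -13, -13, -14, 33, -13] -> [12, 33] -> [33, 12]
  [31, 48, -28, -4, -11] -> [-31, -48, 28, 4, 11] -> [28, 4, 11] -> [28, 11, 4]
  [12, 25, 5, -1] -> [-12, -25, -5, 1] -> [1] -> [1]
  [-28, -10, -27] -> [28, 10, 27] -> [28, 10, 27] -> [28, 27, 10]
  [0, -25, -19, -8, 29, 21, 29] -> [0, 25, 19, 8, -29, -21, -29] -> [0, 25, 19, 8] -> [25, 19, 8, 0]
  [-44, -24, -48, -50, 43, 21] -> [44, 24, 48, 50, -43, -21] -> [44, 24, 48, 50] -> [50, 48, 44, 24]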